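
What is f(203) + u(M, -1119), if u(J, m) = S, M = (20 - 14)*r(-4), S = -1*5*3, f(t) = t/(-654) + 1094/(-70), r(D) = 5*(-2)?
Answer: -708193/22890 ≈ -30.939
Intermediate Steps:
r(D) = -10
f(t) = -547/35 - t/654 (f(t) = t*(-1/654) + 1094*(-1/70) = -t/654 - 547/35 = -547/35 - t/654)
S = -15 (S = -5*3 = -15)
M = -60 (M = (20 - 14)*(-10) = 6*(-10) = -60)
u(J, m) = -15
f(203) + u(M, -1119) = (-547/35 - 1/654*203) - 15 = (-547/35 - 203/654) - 15 = -364843/22890 - 15 = -708193/22890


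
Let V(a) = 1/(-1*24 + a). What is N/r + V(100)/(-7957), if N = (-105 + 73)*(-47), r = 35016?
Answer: 113685239/2646911964 ≈ 0.042950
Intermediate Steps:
V(a) = 1/(-24 + a)
N = 1504 (N = -32*(-47) = 1504)
N/r + V(100)/(-7957) = 1504/35016 + 1/((-24 + 100)*(-7957)) = 1504*(1/35016) - 1/7957/76 = 188/4377 + (1/76)*(-1/7957) = 188/4377 - 1/604732 = 113685239/2646911964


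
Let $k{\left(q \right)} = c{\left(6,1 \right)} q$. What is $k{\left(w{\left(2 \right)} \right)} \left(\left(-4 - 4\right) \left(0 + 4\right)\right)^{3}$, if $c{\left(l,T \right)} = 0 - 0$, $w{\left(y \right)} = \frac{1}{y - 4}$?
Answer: $0$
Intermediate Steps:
$w{\left(y \right)} = \frac{1}{-4 + y}$
$c{\left(l,T \right)} = 0$ ($c{\left(l,T \right)} = 0 + 0 = 0$)
$k{\left(q \right)} = 0$ ($k{\left(q \right)} = 0 q = 0$)
$k{\left(w{\left(2 \right)} \right)} \left(\left(-4 - 4\right) \left(0 + 4\right)\right)^{3} = 0 \left(\left(-4 - 4\right) \left(0 + 4\right)\right)^{3} = 0 \left(\left(-8\right) 4\right)^{3} = 0 \left(-32\right)^{3} = 0 \left(-32768\right) = 0$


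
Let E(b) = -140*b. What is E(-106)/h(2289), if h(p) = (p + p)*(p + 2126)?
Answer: 212/288741 ≈ 0.00073422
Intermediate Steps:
h(p) = 2*p*(2126 + p) (h(p) = (2*p)*(2126 + p) = 2*p*(2126 + p))
E(-106)/h(2289) = (-140*(-106))/((2*2289*(2126 + 2289))) = 14840/((2*2289*4415)) = 14840/20211870 = 14840*(1/20211870) = 212/288741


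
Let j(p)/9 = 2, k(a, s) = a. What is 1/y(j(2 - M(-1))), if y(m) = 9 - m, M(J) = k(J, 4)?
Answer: -1/9 ≈ -0.11111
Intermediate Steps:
M(J) = J
j(p) = 18 (j(p) = 9*2 = 18)
1/y(j(2 - M(-1))) = 1/(9 - 1*18) = 1/(9 - 18) = 1/(-9) = -1/9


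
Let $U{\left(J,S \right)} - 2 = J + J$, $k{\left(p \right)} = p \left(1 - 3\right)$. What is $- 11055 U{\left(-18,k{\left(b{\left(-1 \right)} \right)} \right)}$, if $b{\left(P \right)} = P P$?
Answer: $375870$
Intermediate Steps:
$b{\left(P \right)} = P^{2}$
$k{\left(p \right)} = - 2 p$ ($k{\left(p \right)} = p \left(-2\right) = - 2 p$)
$U{\left(J,S \right)} = 2 + 2 J$ ($U{\left(J,S \right)} = 2 + \left(J + J\right) = 2 + 2 J$)
$- 11055 U{\left(-18,k{\left(b{\left(-1 \right)} \right)} \right)} = - 11055 \left(2 + 2 \left(-18\right)\right) = - 11055 \left(2 - 36\right) = \left(-11055\right) \left(-34\right) = 375870$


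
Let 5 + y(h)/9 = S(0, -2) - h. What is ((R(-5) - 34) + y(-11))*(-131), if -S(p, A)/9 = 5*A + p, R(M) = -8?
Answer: -107682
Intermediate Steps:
S(p, A) = -45*A - 9*p (S(p, A) = -9*(5*A + p) = -9*(p + 5*A) = -45*A - 9*p)
y(h) = 765 - 9*h (y(h) = -45 + 9*((-45*(-2) - 9*0) - h) = -45 + 9*((90 + 0) - h) = -45 + 9*(90 - h) = -45 + (810 - 9*h) = 765 - 9*h)
((R(-5) - 34) + y(-11))*(-131) = ((-8 - 34) + (765 - 9*(-11)))*(-131) = (-42 + (765 + 99))*(-131) = (-42 + 864)*(-131) = 822*(-131) = -107682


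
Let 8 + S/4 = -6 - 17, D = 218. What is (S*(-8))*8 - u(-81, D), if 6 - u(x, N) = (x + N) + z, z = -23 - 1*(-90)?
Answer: 8134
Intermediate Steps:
S = -124 (S = -32 + 4*(-6 - 17) = -32 + 4*(-23) = -32 - 92 = -124)
z = 67 (z = -23 + 90 = 67)
u(x, N) = -61 - N - x (u(x, N) = 6 - ((x + N) + 67) = 6 - ((N + x) + 67) = 6 - (67 + N + x) = 6 + (-67 - N - x) = -61 - N - x)
(S*(-8))*8 - u(-81, D) = -124*(-8)*8 - (-61 - 1*218 - 1*(-81)) = 992*8 - (-61 - 218 + 81) = 7936 - 1*(-198) = 7936 + 198 = 8134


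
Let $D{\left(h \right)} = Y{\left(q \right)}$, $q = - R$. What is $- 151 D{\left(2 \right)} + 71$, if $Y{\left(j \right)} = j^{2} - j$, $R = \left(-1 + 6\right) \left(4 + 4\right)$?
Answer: $-247569$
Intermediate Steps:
$R = 40$ ($R = 5 \cdot 8 = 40$)
$q = -40$ ($q = \left(-1\right) 40 = -40$)
$D{\left(h \right)} = 1640$ ($D{\left(h \right)} = - 40 \left(-1 - 40\right) = \left(-40\right) \left(-41\right) = 1640$)
$- 151 D{\left(2 \right)} + 71 = \left(-151\right) 1640 + 71 = -247640 + 71 = -247569$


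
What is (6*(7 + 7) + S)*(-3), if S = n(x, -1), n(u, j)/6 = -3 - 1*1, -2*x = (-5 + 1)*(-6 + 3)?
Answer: -180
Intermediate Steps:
x = -6 (x = -(-5 + 1)*(-6 + 3)/2 = -(-2)*(-3) = -½*12 = -6)
n(u, j) = -24 (n(u, j) = 6*(-3 - 1*1) = 6*(-3 - 1) = 6*(-4) = -24)
S = -24
(6*(7 + 7) + S)*(-3) = (6*(7 + 7) - 24)*(-3) = (6*14 - 24)*(-3) = (84 - 24)*(-3) = 60*(-3) = -180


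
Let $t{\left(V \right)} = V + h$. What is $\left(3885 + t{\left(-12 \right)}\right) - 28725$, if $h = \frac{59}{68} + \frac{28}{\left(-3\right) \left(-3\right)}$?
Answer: $- \frac{15206989}{612} \approx -24848.0$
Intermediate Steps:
$h = \frac{2435}{612}$ ($h = 59 \cdot \frac{1}{68} + \frac{28}{9} = \frac{59}{68} + 28 \cdot \frac{1}{9} = \frac{59}{68} + \frac{28}{9} = \frac{2435}{612} \approx 3.9788$)
$t{\left(V \right)} = \frac{2435}{612} + V$ ($t{\left(V \right)} = V + \frac{2435}{612} = \frac{2435}{612} + V$)
$\left(3885 + t{\left(-12 \right)}\right) - 28725 = \left(3885 + \left(\frac{2435}{612} - 12\right)\right) - 28725 = \left(3885 - \frac{4909}{612}\right) - 28725 = \frac{2372711}{612} - 28725 = - \frac{15206989}{612}$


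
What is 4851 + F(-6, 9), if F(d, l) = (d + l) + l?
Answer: 4863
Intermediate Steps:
F(d, l) = d + 2*l
4851 + F(-6, 9) = 4851 + (-6 + 2*9) = 4851 + (-6 + 18) = 4851 + 12 = 4863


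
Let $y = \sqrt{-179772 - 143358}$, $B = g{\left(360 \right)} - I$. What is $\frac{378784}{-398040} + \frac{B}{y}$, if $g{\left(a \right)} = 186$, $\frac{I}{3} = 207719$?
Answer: $- \frac{47348}{49755} + \frac{207657 i \sqrt{323130}}{107710} \approx -0.95162 + 1095.9 i$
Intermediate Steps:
$I = 623157$ ($I = 3 \cdot 207719 = 623157$)
$B = -622971$ ($B = 186 - 623157 = -622971$)
$y = i \sqrt{323130}$ ($y = \sqrt{-323130} = i \sqrt{323130} \approx 568.45 i$)
$\frac{378784}{-398040} + \frac{B}{y} = \frac{378784}{-398040} - \frac{622971}{i \sqrt{323130}} = 378784 \left(- \frac{1}{398040}\right) - 622971 \left(- \frac{i \sqrt{323130}}{323130}\right) = - \frac{47348}{49755} + \frac{207657 i \sqrt{323130}}{107710}$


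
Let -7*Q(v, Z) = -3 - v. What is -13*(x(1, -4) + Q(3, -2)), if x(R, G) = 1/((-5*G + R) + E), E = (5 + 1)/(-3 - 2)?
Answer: -8177/693 ≈ -11.799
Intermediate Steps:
Q(v, Z) = 3/7 + v/7 (Q(v, Z) = -(-3 - v)/7 = 3/7 + v/7)
E = -6/5 (E = 6/(-5) = 6*(-⅕) = -6/5 ≈ -1.2000)
x(R, G) = 1/(-6/5 + R - 5*G) (x(R, G) = 1/((-5*G + R) - 6/5) = 1/((R - 5*G) - 6/5) = 1/(-6/5 + R - 5*G))
-13*(x(1, -4) + Q(3, -2)) = -13*(-5/(6 - 5*1 + 25*(-4)) + (3/7 + (⅐)*3)) = -13*(-5/(6 - 5 - 100) + (3/7 + 3/7)) = -13*(-5/(-99) + 6/7) = -13*(-5*(-1/99) + 6/7) = -13*(5/99 + 6/7) = -13*629/693 = -8177/693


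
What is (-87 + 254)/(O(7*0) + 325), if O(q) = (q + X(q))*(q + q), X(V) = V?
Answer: 167/325 ≈ 0.51385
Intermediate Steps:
O(q) = 4*q² (O(q) = (q + q)*(q + q) = (2*q)*(2*q) = 4*q²)
(-87 + 254)/(O(7*0) + 325) = (-87 + 254)/(4*(7*0)² + 325) = 167/(4*0² + 325) = 167/(4*0 + 325) = 167/(0 + 325) = 167/325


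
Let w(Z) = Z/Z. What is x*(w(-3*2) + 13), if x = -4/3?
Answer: -56/3 ≈ -18.667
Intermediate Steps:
x = -4/3 (x = -4*⅓ = -4/3 ≈ -1.3333)
w(Z) = 1
x*(w(-3*2) + 13) = -4*(1 + 13)/3 = -4/3*14 = -56/3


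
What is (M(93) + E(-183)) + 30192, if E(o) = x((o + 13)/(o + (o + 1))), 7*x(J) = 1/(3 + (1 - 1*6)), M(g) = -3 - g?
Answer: 421343/14 ≈ 30096.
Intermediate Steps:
x(J) = -1/14 (x(J) = 1/(7*(3 + (1 - 1*6))) = 1/(7*(3 + (1 - 6))) = 1/(7*(3 - 5)) = (⅐)/(-2) = (⅐)*(-½) = -1/14)
E(o) = -1/14
(M(93) + E(-183)) + 30192 = ((-3 - 1*93) - 1/14) + 30192 = ((-3 - 93) - 1/14) + 30192 = (-96 - 1/14) + 30192 = -1345/14 + 30192 = 421343/14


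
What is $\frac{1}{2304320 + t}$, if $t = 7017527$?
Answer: $\frac{1}{9321847} \approx 1.0727 \cdot 10^{-7}$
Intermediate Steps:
$\frac{1}{2304320 + t} = \frac{1}{2304320 + 7017527} = \frac{1}{9321847}$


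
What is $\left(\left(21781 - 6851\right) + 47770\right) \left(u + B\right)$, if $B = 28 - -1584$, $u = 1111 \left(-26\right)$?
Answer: $-1710079800$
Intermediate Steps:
$u = -28886$
$B = 1612$ ($B = 28 + 1584 = 1612$)
$\left(\left(21781 - 6851\right) + 47770\right) \left(u + B\right) = \left(\left(21781 - 6851\right) + 47770\right) \left(-28886 + 1612\right) = \left(14930 + 47770\right) \left(-27274\right) = 62700 \left(-27274\right) = -1710079800$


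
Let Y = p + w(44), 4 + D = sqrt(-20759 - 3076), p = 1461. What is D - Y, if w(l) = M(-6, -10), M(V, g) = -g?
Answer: -1475 + I*sqrt(23835) ≈ -1475.0 + 154.39*I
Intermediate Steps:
w(l) = 10 (w(l) = -1*(-10) = 10)
D = -4 + I*sqrt(23835) (D = -4 + sqrt(-20759 - 3076) = -4 + sqrt(-23835) = -4 + I*sqrt(23835) ≈ -4.0 + 154.39*I)
Y = 1471 (Y = 1461 + 10 = 1471)
D - Y = (-4 + I*sqrt(23835)) - 1*1471 = (-4 + I*sqrt(23835)) - 1471 = -1475 + I*sqrt(23835)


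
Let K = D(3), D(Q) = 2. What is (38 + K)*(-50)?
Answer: -2000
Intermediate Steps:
K = 2
(38 + K)*(-50) = (38 + 2)*(-50) = 40*(-50) = -2000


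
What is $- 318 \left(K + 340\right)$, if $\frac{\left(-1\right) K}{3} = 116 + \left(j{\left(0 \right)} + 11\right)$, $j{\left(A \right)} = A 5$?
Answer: $13038$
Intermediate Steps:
$j{\left(A \right)} = 5 A$
$K = -381$ ($K = - 3 \left(116 + \left(5 \cdot 0 + 11\right)\right) = - 3 \left(116 + \left(0 + 11\right)\right) = - 3 \left(116 + 11\right) = \left(-3\right) 127 = -381$)
$- 318 \left(K + 340\right) = - 318 \left(-381 + 340\right) = \left(-318\right) \left(-41\right) = 13038$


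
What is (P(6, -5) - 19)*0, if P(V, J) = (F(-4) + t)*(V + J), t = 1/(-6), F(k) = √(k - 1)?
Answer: 0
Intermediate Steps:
F(k) = √(-1 + k)
t = -⅙ ≈ -0.16667
P(V, J) = (-⅙ + I*√5)*(J + V) (P(V, J) = (√(-1 - 4) - ⅙)*(V + J) = (√(-5) - ⅙)*(J + V) = (I*√5 - ⅙)*(J + V) = (-⅙ + I*√5)*(J + V))
(P(6, -5) - 19)*0 = ((-⅙*(-5) - ⅙*6 + I*(-5)*√5 + I*6*√5) - 19)*0 = ((⅚ - 1 - 5*I*√5 + 6*I*√5) - 19)*0 = ((-⅙ + I*√5) - 19)*0 = (-115/6 + I*√5)*0 = 0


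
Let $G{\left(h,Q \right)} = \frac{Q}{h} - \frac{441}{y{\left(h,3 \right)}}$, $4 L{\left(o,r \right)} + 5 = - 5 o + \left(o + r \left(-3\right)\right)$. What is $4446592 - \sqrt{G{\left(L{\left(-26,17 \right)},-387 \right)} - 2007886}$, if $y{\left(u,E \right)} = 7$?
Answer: $4446592 - \frac{5 i \sqrt{321277}}{2} \approx 4.4466 \cdot 10^{6} - 1417.0 i$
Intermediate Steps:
$L{\left(o,r \right)} = - \frac{5}{4} - o - \frac{3 r}{4}$ ($L{\left(o,r \right)} = - \frac{5}{4} + \frac{- 5 o + \left(o + r \left(-3\right)\right)}{4} = - \frac{5}{4} + \frac{- 5 o + \left(o - 3 r\right)}{4} = - \frac{5}{4} + \frac{- 4 o - 3 r}{4} = - \frac{5}{4} - \left(o + \frac{3 r}{4}\right) = - \frac{5}{4} - o - \frac{3 r}{4}$)
$G{\left(h,Q \right)} = -63 + \frac{Q}{h}$ ($G{\left(h,Q \right)} = \frac{Q}{h} - \frac{441}{7} = \frac{Q}{h} - 63 = -63 + \frac{Q}{h}$)
$4446592 - \sqrt{G{\left(L{\left(-26,17 \right)},-387 \right)} - 2007886} = 4446592 - \sqrt{\left(-63 - \frac{387}{- \frac{5}{4} - -26 - \frac{51}{4}}\right) - 2007886} = 4446592 - \sqrt{\left(-63 - \frac{387}{- \frac{5}{4} + 26 - \frac{51}{4}}\right) - 2007886} = 4446592 - \sqrt{\left(-63 - \frac{387}{12}\right) - 2007886} = 4446592 - \sqrt{\left(-63 - \frac{129}{4}\right) - 2007886} = 4446592 - \sqrt{- \frac{381}{4} - 2007886} = 4446592 - \sqrt{- \frac{8031925}{4}} = 4446592 - \frac{5 i \sqrt{321277}}{2}$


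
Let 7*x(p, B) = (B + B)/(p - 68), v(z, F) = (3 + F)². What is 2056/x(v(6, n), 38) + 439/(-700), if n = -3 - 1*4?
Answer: -130975541/13300 ≈ -9847.8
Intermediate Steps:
n = -7 (n = -3 - 4 = -7)
x(p, B) = 2*B/(7*(-68 + p)) (x(p, B) = ((B + B)/(p - 68))/7 = ((2*B)/(-68 + p))/7 = (2*B/(-68 + p))/7 = 2*B/(7*(-68 + p)))
2056/x(v(6, n), 38) + 439/(-700) = 2056/(((2/7)*38/(-68 + (3 - 7)²))) + 439/(-700) = 2056/(((2/7)*38/(-68 + (-4)²))) + 439*(-1/700) = 2056/(((2/7)*38/(-68 + 16))) - 439/700 = 2056/(((2/7)*38/(-52))) - 439/700 = 2056/(((2/7)*38*(-1/52))) - 439/700 = 2056/(-19/91) - 439/700 = 2056*(-91/19) - 439/700 = -187096/19 - 439/700 = -130975541/13300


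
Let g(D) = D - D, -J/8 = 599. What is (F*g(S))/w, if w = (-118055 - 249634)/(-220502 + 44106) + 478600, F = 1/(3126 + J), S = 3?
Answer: 0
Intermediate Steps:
J = -4792 (J = -8*599 = -4792)
g(D) = 0
F = -1/1666 (F = 1/(3126 - 4792) = 1/(-1666) = -1/1666 ≈ -0.00060024)
w = 84423493289/176396 (w = -367689/(-176396) + 478600 = -367689*(-1/176396) + 478600 = 367689/176396 + 478600 = 84423493289/176396 ≈ 4.7860e+5)
(F*g(S))/w = (-1/1666*0)/(84423493289/176396) = 0*(176396/84423493289) = 0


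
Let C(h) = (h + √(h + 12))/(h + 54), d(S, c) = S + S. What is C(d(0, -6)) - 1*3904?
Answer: -3904 + √3/27 ≈ -3903.9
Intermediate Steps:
d(S, c) = 2*S
C(h) = (h + √(12 + h))/(54 + h)
C(d(0, -6)) - 1*3904 = (2*0 + √(12 + 2*0))/(54 + 2*0) - 1*3904 = (0 + √(12 + 0))/(54 + 0) - 3904 = (0 + √12)/54 - 3904 = (0 + 2*√3)/54 - 3904 = (2*√3)/54 - 3904 = √3/27 - 3904 = -3904 + √3/27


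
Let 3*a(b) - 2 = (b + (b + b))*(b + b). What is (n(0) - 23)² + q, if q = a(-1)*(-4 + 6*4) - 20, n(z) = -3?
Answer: 2128/3 ≈ 709.33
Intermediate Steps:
a(b) = ⅔ + 2*b² (a(b) = ⅔ + ((b + (b + b))*(b + b))/3 = ⅔ + ((b + 2*b)*(2*b))/3 = ⅔ + ((3*b)*(2*b))/3 = ⅔ + (6*b²)/3 = ⅔ + 2*b²)
q = 100/3 (q = (⅔ + 2*(-1)²)*(-4 + 6*4) - 20 = (⅔ + 2*1)*(-4 + 24) - 20 = (⅔ + 2)*20 - 20 = (8/3)*20 - 20 = 160/3 - 20 = 100/3 ≈ 33.333)
(n(0) - 23)² + q = (-3 - 23)² + 100/3 = (-26)² + 100/3 = 676 + 100/3 = 2128/3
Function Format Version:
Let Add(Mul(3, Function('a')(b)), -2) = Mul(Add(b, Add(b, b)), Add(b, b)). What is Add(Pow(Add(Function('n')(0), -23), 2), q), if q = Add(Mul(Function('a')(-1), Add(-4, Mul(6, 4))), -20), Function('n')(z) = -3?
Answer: Rational(2128, 3) ≈ 709.33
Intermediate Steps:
Function('a')(b) = Add(Rational(2, 3), Mul(2, Pow(b, 2))) (Function('a')(b) = Add(Rational(2, 3), Mul(Rational(1, 3), Mul(Add(b, Add(b, b)), Add(b, b)))) = Add(Rational(2, 3), Mul(Rational(1, 3), Mul(Add(b, Mul(2, b)), Mul(2, b)))) = Add(Rational(2, 3), Mul(Rational(1, 3), Mul(Mul(3, b), Mul(2, b)))) = Add(Rational(2, 3), Mul(Rational(1, 3), Mul(6, Pow(b, 2)))) = Add(Rational(2, 3), Mul(2, Pow(b, 2))))
q = Rational(100, 3) (q = Add(Mul(Add(Rational(2, 3), Mul(2, Pow(-1, 2))), Add(-4, Mul(6, 4))), -20) = Add(Mul(Add(Rational(2, 3), Mul(2, 1)), Add(-4, 24)), -20) = Add(Mul(Add(Rational(2, 3), 2), 20), -20) = Add(Mul(Rational(8, 3), 20), -20) = Add(Rational(160, 3), -20) = Rational(100, 3) ≈ 33.333)
Add(Pow(Add(Function('n')(0), -23), 2), q) = Add(Pow(Add(-3, -23), 2), Rational(100, 3)) = Add(Pow(-26, 2), Rational(100, 3)) = Add(676, Rational(100, 3)) = Rational(2128, 3)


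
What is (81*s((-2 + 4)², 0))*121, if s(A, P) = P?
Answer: 0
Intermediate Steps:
(81*s((-2 + 4)², 0))*121 = (81*0)*121 = 0*121 = 0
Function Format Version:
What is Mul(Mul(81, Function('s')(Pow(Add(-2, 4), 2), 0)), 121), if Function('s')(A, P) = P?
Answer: 0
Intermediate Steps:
Mul(Mul(81, Function('s')(Pow(Add(-2, 4), 2), 0)), 121) = Mul(Mul(81, 0), 121) = Mul(0, 121) = 0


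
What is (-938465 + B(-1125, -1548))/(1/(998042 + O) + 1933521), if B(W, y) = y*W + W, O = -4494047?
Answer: 1401740684775/3379799541802 ≈ 0.41474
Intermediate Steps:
B(W, y) = W + W*y (B(W, y) = W*y + W = W + W*y)
(-938465 + B(-1125, -1548))/(1/(998042 + O) + 1933521) = (-938465 - 1125*(1 - 1548))/(1/(998042 - 4494047) + 1933521) = (-938465 - 1125*(-1547))/(1/(-3496005) + 1933521) = (-938465 + 1740375)/(-1/3496005 + 1933521) = 801910/(6759599083604/3496005) = 801910*(3496005/6759599083604) = 1401740684775/3379799541802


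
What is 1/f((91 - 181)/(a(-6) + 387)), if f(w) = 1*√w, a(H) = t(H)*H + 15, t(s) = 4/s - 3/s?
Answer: -I*√4030/30 ≈ -2.1161*I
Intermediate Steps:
t(s) = 1/s
a(H) = 16 (a(H) = H/H + 15 = 1 + 15 = 16)
f(w) = √w
1/f((91 - 181)/(a(-6) + 387)) = 1/(√((91 - 181)/(16 + 387))) = 1/(√(-90/403)) = 1/(3*I*√4030/403) = -I*√4030/30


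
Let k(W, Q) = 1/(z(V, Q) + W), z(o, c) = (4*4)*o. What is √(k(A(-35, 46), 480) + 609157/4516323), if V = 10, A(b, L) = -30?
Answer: √49146063655358670/587121990 ≈ 0.37759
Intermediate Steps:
z(o, c) = 16*o
k(W, Q) = 1/(160 + W) (k(W, Q) = 1/(16*10 + W) = 1/(160 + W))
√(k(A(-35, 46), 480) + 609157/4516323) = √(1/(160 - 30) + 609157/4516323) = √(1/130 + 609157*(1/4516323)) = √(1/130 + 609157/4516323) = √(83706733/587121990) = √49146063655358670/587121990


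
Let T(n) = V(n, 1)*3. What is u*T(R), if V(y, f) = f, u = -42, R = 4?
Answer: -126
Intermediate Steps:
T(n) = 3 (T(n) = 1*3 = 3)
u*T(R) = -42*3 = -126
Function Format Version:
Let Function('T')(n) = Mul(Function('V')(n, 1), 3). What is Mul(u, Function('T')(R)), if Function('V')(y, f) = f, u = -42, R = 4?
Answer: -126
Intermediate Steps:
Function('T')(n) = 3 (Function('T')(n) = Mul(1, 3) = 3)
Mul(u, Function('T')(R)) = Mul(-42, 3) = -126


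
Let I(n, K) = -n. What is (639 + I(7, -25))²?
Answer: 399424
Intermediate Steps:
(639 + I(7, -25))² = (639 - 1*7)² = (639 - 7)² = 632² = 399424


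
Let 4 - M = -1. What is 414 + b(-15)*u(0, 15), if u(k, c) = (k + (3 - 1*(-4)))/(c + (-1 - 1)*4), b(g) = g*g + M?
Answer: 644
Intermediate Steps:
M = 5 (M = 4 - 1*(-1) = 4 + 1 = 5)
b(g) = 5 + g² (b(g) = g*g + 5 = g² + 5 = 5 + g²)
u(k, c) = (7 + k)/(-8 + c) (u(k, c) = (k + (3 + 4))/(c - 2*4) = (k + 7)/(c - 8) = (7 + k)/(-8 + c))
414 + b(-15)*u(0, 15) = 414 + (5 + (-15)²)*((7 + 0)/(-8 + 15)) = 414 + (5 + 225)*(7/7) = 414 + 230*((⅐)*7) = 414 + 230*1 = 414 + 230 = 644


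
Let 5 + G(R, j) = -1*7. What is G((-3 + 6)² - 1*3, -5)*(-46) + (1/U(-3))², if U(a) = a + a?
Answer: 19873/36 ≈ 552.03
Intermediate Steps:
U(a) = 2*a
G(R, j) = -12 (G(R, j) = -5 - 1*7 = -5 - 7 = -12)
G((-3 + 6)² - 1*3, -5)*(-46) + (1/U(-3))² = -12*(-46) + (1/(2*(-3)))² = 552 + (1/(-6))² = 552 + (-⅙)² = 552 + 1/36 = 19873/36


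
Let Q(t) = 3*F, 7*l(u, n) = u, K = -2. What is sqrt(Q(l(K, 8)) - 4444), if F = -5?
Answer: 7*I*sqrt(91) ≈ 66.776*I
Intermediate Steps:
l(u, n) = u/7
Q(t) = -15 (Q(t) = 3*(-5) = -15)
sqrt(Q(l(K, 8)) - 4444) = sqrt(-15 - 4444) = sqrt(-4459) = 7*I*sqrt(91)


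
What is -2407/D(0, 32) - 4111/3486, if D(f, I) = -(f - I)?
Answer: -4261177/55776 ≈ -76.398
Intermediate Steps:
D(f, I) = I - f
-2407/D(0, 32) - 4111/3486 = -2407/(32 - 1*0) - 4111/3486 = -2407/(32 + 0) - 4111*1/3486 = -2407/32 - 4111/3486 = -4261177/55776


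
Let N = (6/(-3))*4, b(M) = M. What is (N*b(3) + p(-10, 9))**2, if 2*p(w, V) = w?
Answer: 841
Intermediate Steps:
p(w, V) = w/2
N = -8 (N = (6*(-1/3))*4 = -2*4 = -8)
(N*b(3) + p(-10, 9))**2 = (-8*3 + (1/2)*(-10))**2 = (-24 - 5)**2 = (-29)**2 = 841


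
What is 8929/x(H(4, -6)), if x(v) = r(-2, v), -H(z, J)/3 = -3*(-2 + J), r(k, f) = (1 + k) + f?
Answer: -8929/73 ≈ -122.32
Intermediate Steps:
r(k, f) = 1 + f + k
H(z, J) = -18 + 9*J (H(z, J) = -(-9)*(-2 + J) = -3*(6 - 3*J) = -18 + 9*J)
x(v) = -1 + v (x(v) = 1 + v - 2 = -1 + v)
8929/x(H(4, -6)) = 8929/(-1 + (-18 + 9*(-6))) = 8929/(-1 + (-18 - 54)) = 8929/(-1 - 72) = 8929/(-73) = 8929*(-1/73) = -8929/73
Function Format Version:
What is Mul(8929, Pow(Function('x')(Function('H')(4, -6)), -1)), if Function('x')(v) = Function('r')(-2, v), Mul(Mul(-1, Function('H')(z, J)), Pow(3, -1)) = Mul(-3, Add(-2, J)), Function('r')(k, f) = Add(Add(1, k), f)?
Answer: Rational(-8929, 73) ≈ -122.32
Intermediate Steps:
Function('r')(k, f) = Add(1, f, k)
Function('H')(z, J) = Add(-18, Mul(9, J)) (Function('H')(z, J) = Mul(-3, Mul(-3, Add(-2, J))) = Mul(-3, Add(6, Mul(-3, J))) = Add(-18, Mul(9, J)))
Function('x')(v) = Add(-1, v) (Function('x')(v) = Add(1, v, -2) = Add(-1, v))
Mul(8929, Pow(Function('x')(Function('H')(4, -6)), -1)) = Mul(8929, Pow(Add(-1, Add(-18, Mul(9, -6))), -1)) = Mul(8929, Pow(Add(-1, Add(-18, -54)), -1)) = Mul(8929, Pow(Add(-1, -72), -1)) = Mul(8929, Pow(-73, -1)) = Mul(8929, Rational(-1, 73)) = Rational(-8929, 73)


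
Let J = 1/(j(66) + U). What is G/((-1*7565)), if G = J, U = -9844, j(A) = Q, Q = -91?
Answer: 1/75158275 ≈ 1.3305e-8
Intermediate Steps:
j(A) = -91
J = -1/9935 (J = 1/(-91 - 9844) = 1/(-9935) = -1/9935 ≈ -0.00010065)
G = -1/9935 ≈ -0.00010065
G/((-1*7565)) = -1/(9935*((-1*7565))) = -1/9935/(-7565) = -1/9935*(-1/7565) = 1/75158275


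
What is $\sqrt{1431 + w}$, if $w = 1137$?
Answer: $2 \sqrt{642} \approx 50.675$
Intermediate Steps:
$\sqrt{1431 + w} = \sqrt{1431 + 1137} = \sqrt{2568} = 2 \sqrt{642}$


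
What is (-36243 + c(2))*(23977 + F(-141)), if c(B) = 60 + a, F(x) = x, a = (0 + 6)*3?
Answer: -862028940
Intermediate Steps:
a = 18 (a = 6*3 = 18)
c(B) = 78 (c(B) = 60 + 18 = 78)
(-36243 + c(2))*(23977 + F(-141)) = (-36243 + 78)*(23977 - 141) = -36165*23836 = -862028940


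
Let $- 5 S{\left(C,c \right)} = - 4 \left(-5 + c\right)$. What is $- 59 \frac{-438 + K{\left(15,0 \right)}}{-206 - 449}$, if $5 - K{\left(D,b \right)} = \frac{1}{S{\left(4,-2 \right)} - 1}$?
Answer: $- \frac{842756}{21615} \approx -38.989$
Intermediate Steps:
$S{\left(C,c \right)} = -4 + \frac{4 c}{5}$ ($S{\left(C,c \right)} = - \frac{\left(-4\right) \left(-5 + c\right)}{5} = - \frac{20 - 4 c}{5} = -4 + \frac{4 c}{5}$)
$K{\left(D,b \right)} = \frac{170}{33}$ ($K{\left(D,b \right)} = 5 - \frac{1}{\left(-4 + \frac{4}{5} \left(-2\right)\right) - 1} = 5 - \frac{1}{\left(-4 - \frac{8}{5}\right) - 1} = 5 - \frac{1}{- \frac{28}{5} - 1} = 5 - \frac{1}{- \frac{33}{5}} = 5 - - \frac{5}{33} = 5 + \frac{5}{33} = \frac{170}{33}$)
$- 59 \frac{-438 + K{\left(15,0 \right)}}{-206 - 449} = - 59 \frac{-438 + \frac{170}{33}}{-206 - 449} = - 59 \left(- \frac{14284}{33 \left(-655\right)}\right) = - 59 \left(\left(- \frac{14284}{33}\right) \left(- \frac{1}{655}\right)\right) = \left(-59\right) \frac{14284}{21615} = - \frac{842756}{21615}$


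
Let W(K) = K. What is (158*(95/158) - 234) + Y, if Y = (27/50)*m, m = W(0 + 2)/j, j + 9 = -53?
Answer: -215477/1550 ≈ -139.02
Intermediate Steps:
j = -62 (j = -9 - 53 = -62)
m = -1/31 (m = (0 + 2)/(-62) = 2*(-1/62) = -1/31 ≈ -0.032258)
Y = -27/1550 (Y = (27/50)*(-1/31) = -27/1550 ≈ -0.017419)
(158*(95/158) - 234) + Y = (158*(95/158) - 234) - 27/1550 = (95 - 234) - 27/1550 = -139 - 27/1550 = -215477/1550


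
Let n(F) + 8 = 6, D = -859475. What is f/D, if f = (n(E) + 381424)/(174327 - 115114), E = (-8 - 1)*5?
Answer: -381422/50892093175 ≈ -7.4947e-6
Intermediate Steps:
E = -45 (E = -9*5 = -45)
n(F) = -2 (n(F) = -8 + 6 = -2)
f = 381422/59213 (f = (-2 + 381424)/(174327 - 115114) = 381422/59213 ≈ 6.4415)
f/D = (381422/59213)/(-859475) = (381422/59213)*(-1/859475) = -381422/50892093175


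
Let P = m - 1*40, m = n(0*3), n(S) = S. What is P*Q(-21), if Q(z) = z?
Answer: 840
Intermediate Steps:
m = 0 (m = 0*3 = 0)
P = -40 (P = 0 - 1*40 = 0 - 40 = -40)
P*Q(-21) = -40*(-21) = 840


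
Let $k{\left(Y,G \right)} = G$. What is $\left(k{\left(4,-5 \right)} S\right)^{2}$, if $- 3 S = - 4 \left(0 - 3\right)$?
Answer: $400$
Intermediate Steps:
$S = -4$ ($S = - \frac{\left(-4\right) \left(0 - 3\right)}{3} = - \frac{\left(-4\right) \left(-3\right)}{3} = \left(- \frac{1}{3}\right) 12 = -4$)
$\left(k{\left(4,-5 \right)} S\right)^{2} = \left(\left(-5\right) \left(-4\right)\right)^{2} = 20^{2} = 400$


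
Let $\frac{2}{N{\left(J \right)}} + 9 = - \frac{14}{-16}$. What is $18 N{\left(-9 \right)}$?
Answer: $- \frac{288}{65} \approx -4.4308$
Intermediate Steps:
$N{\left(J \right)} = - \frac{16}{65}$ ($N{\left(J \right)} = \frac{2}{-9 - \frac{14}{-16}} = \frac{2}{-9 - - \frac{7}{8}} = \frac{2}{-9 + \frac{7}{8}} = \frac{2}{- \frac{65}{8}} = 2 \left(- \frac{8}{65}\right) = - \frac{16}{65}$)
$18 N{\left(-9 \right)} = 18 \left(- \frac{16}{65}\right) = - \frac{288}{65}$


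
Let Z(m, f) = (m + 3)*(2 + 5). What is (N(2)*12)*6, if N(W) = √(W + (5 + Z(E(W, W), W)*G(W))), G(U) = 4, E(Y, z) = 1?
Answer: 72*√119 ≈ 785.43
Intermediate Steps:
Z(m, f) = 21 + 7*m (Z(m, f) = (3 + m)*7 = 21 + 7*m)
N(W) = √(117 + W) (N(W) = √(W + (5 + (21 + 7*1)*4)) = √(W + (5 + (21 + 7)*4)) = √(W + (5 + 28*4)) = √(W + (5 + 112)) = √(W + 117) = √(117 + W))
(N(2)*12)*6 = (√(117 + 2)*12)*6 = (√119*12)*6 = (12*√119)*6 = 72*√119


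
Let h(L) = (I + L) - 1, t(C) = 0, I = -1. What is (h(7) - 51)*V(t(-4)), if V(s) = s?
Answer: 0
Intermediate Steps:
h(L) = -2 + L (h(L) = (-1 + L) - 1 = -2 + L)
(h(7) - 51)*V(t(-4)) = ((-2 + 7) - 51)*0 = (5 - 51)*0 = -46*0 = 0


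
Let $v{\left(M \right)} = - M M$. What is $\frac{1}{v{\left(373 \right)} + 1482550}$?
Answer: $\frac{1}{1343421} \approx 7.4437 \cdot 10^{-7}$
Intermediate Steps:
$v{\left(M \right)} = - M^{2}$
$\frac{1}{v{\left(373 \right)} + 1482550} = \frac{1}{- 373^{2} + 1482550} = \frac{1}{\left(-1\right) 139129 + 1482550} = \frac{1}{-139129 + 1482550} = \frac{1}{1343421}$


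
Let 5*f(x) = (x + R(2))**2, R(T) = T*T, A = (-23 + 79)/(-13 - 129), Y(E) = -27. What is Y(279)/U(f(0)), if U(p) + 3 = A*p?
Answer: 9585/1513 ≈ 6.3351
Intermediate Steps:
A = -28/71 (A = 56/(-142) = 56*(-1/142) = -28/71 ≈ -0.39437)
R(T) = T**2
f(x) = (4 + x)**2/5 (f(x) = (x + 2**2)**2/5 = (x + 4)**2/5 = (4 + x)**2/5)
U(p) = -3 - 28*p/71
Y(279)/U(f(0)) = -27/(-3 - 28*(4 + 0)**2/355) = -27/(-3 - 28*4**2/355) = -27/(-3 - 28*16/355) = -27/(-3 - 28/71*16/5) = -27/(-3 - 448/355) = -27/(-1513/355) = -27*(-355/1513) = 9585/1513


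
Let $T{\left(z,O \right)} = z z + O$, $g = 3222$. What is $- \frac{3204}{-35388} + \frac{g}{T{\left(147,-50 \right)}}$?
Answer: $\frac{5085977}{21192497} \approx 0.23999$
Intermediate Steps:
$T{\left(z,O \right)} = O + z^{2}$ ($T{\left(z,O \right)} = z^{2} + O = O + z^{2}$)
$- \frac{3204}{-35388} + \frac{g}{T{\left(147,-50 \right)}} = - \frac{3204}{-35388} + \frac{3222}{-50 + 147^{2}} = \left(-3204\right) \left(- \frac{1}{35388}\right) + \frac{3222}{-50 + 21609} = \frac{89}{983} + \frac{3222}{21559} = \frac{5085977}{21192497}$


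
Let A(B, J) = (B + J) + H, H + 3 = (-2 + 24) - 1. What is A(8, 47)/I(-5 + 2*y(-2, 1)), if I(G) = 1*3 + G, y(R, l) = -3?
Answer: -73/8 ≈ -9.1250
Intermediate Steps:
H = 18 (H = -3 + ((-2 + 24) - 1) = -3 + (22 - 1) = -3 + 21 = 18)
A(B, J) = 18 + B + J (A(B, J) = (B + J) + 18 = 18 + B + J)
I(G) = 3 + G
A(8, 47)/I(-5 + 2*y(-2, 1)) = (18 + 8 + 47)/(3 + (-5 + 2*(-3))) = 73/(3 + (-5 - 6)) = 73/(3 - 11) = 73/(-8) = 73*(-⅛) = -73/8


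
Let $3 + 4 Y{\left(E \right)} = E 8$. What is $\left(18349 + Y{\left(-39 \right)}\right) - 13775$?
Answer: $\frac{17981}{4} \approx 4495.3$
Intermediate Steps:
$Y{\left(E \right)} = - \frac{3}{4} + 2 E$ ($Y{\left(E \right)} = - \frac{3}{4} + \frac{E 8}{4} = - \frac{3}{4} + \frac{8 E}{4} = - \frac{3}{4} + 2 E$)
$\left(18349 + Y{\left(-39 \right)}\right) - 13775 = \left(18349 + \left(- \frac{3}{4} + 2 \left(-39\right)\right)\right) - 13775 = \left(18349 - \frac{315}{4}\right) - 13775 = \frac{73081}{4} - 13775 = \frac{17981}{4}$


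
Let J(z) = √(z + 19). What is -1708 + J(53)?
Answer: -1708 + 6*√2 ≈ -1699.5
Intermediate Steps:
J(z) = √(19 + z)
-1708 + J(53) = -1708 + √(19 + 53) = -1708 + √72 = -1708 + 6*√2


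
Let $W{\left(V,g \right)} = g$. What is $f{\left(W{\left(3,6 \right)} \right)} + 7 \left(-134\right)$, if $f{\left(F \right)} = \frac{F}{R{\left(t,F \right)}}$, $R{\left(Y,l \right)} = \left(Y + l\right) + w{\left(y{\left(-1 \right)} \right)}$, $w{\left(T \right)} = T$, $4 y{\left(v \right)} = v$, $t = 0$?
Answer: $- \frac{21550}{23} \approx -936.96$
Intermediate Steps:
$y{\left(v \right)} = \frac{v}{4}$
$R{\left(Y,l \right)} = - \frac{1}{4} + Y + l$ ($R{\left(Y,l \right)} = \left(Y + l\right) + \frac{1}{4} \left(-1\right) = \left(Y + l\right) - \frac{1}{4} = - \frac{1}{4} + Y + l$)
$f{\left(F \right)} = \frac{F}{- \frac{1}{4} + F}$ ($f{\left(F \right)} = \frac{F}{- \frac{1}{4} + 0 + F} = \frac{F}{- \frac{1}{4} + F}$)
$f{\left(W{\left(3,6 \right)} \right)} + 7 \left(-134\right) = 4 \cdot 6 \frac{1}{-1 + 4 \cdot 6} + 7 \left(-134\right) = 4 \cdot 6 \frac{1}{-1 + 24} - 938 = 4 \cdot 6 \cdot \frac{1}{23} - 938 = \frac{24}{23} - 938 = - \frac{21550}{23}$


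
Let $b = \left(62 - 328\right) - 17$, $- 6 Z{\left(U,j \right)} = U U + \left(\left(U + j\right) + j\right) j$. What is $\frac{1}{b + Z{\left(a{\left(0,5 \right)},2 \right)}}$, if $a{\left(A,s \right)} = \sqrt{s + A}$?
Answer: $- \frac{10266}{2927501} + \frac{12 \sqrt{5}}{2927501} \approx -0.0034976$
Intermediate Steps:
$a{\left(A,s \right)} = \sqrt{A + s}$
$Z{\left(U,j \right)} = - \frac{U^{2}}{6} - \frac{j \left(U + 2 j\right)}{6}$ ($Z{\left(U,j \right)} = - \frac{U U + \left(\left(U + j\right) + j\right) j}{6} = - \frac{U^{2} + \left(U + 2 j\right) j}{6} = - \frac{U^{2} + j \left(U + 2 j\right)}{6} = - \frac{U^{2}}{6} - \frac{j \left(U + 2 j\right)}{6}$)
$b = -283$ ($b = -266 - 17 = -283$)
$\frac{1}{b + Z{\left(a{\left(0,5 \right)},2 \right)}} = \frac{1}{-283 - \left(\frac{4}{3} + \frac{5}{6} + \frac{1}{6} \sqrt{0 + 5} \cdot 2\right)} = \frac{1}{-283 - \left(\frac{4}{3} + \frac{5}{6} + \frac{1}{6} \sqrt{5} \cdot 2\right)} = \frac{1}{-283 - \left(\frac{13}{6} + \frac{\sqrt{5}}{3}\right)} = \frac{1}{- \frac{1711}{6} - \frac{\sqrt{5}}{3}}$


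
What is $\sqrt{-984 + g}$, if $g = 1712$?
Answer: $2 \sqrt{182} \approx 26.981$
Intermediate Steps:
$\sqrt{-984 + g} = \sqrt{-984 + 1712} = \sqrt{728} = 2 \sqrt{182}$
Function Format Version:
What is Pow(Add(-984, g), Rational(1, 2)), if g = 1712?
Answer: Mul(2, Pow(182, Rational(1, 2))) ≈ 26.981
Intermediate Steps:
Pow(Add(-984, g), Rational(1, 2)) = Pow(Add(-984, 1712), Rational(1, 2)) = Pow(728, Rational(1, 2)) = Mul(2, Pow(182, Rational(1, 2)))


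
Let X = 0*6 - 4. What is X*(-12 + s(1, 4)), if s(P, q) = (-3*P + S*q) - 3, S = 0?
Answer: 72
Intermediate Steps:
s(P, q) = -3 - 3*P (s(P, q) = (-3*P + 0*q) - 3 = (-3*P + 0) - 3 = -3*P - 3 = -3 - 3*P)
X = -4 (X = 0 - 4 = -4)
X*(-12 + s(1, 4)) = -4*(-12 + (-3 - 3*1)) = -4*(-12 + (-3 - 3)) = -4*(-12 - 6) = -4*(-18) = 72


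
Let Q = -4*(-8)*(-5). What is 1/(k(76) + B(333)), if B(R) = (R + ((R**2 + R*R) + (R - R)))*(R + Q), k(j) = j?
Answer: 1/38425279 ≈ 2.6025e-8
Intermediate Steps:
Q = -160 (Q = 32*(-5) = -160)
B(R) = (-160 + R)*(R + 2*R**2) (B(R) = (R + ((R**2 + R*R) + (R - R)))*(R - 160) = (R + ((R**2 + R**2) + 0))*(-160 + R) = (R + (2*R**2 + 0))*(-160 + R) = (R + 2*R**2)*(-160 + R) = (-160 + R)*(R + 2*R**2))
1/(k(76) + B(333)) = 1/(76 + 333*(-160 - 319*333 + 2*333**2)) = 1/(76 + 333*(-160 - 106227 + 2*110889)) = 1/(76 + 333*(-160 - 106227 + 221778)) = 1/(76 + 333*115391) = 1/(76 + 38425203) = 1/38425279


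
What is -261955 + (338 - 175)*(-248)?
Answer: -302379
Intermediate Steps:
-261955 + (338 - 175)*(-248) = -261955 + 163*(-248) = -261955 - 40424 = -302379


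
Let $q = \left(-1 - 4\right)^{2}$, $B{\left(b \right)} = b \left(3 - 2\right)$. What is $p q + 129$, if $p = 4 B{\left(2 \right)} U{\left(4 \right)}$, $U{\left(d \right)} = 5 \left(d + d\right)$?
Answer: $8129$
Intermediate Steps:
$B{\left(b \right)} = b$ ($B{\left(b \right)} = b 1 = b$)
$U{\left(d \right)} = 10 d$ ($U{\left(d \right)} = 5 \cdot 2 d = 10 d$)
$q = 25$ ($q = \left(-5\right)^{2} = 25$)
$p = 320$ ($p = 4 \cdot 2 \cdot 10 \cdot 4 = 8 \cdot 40 = 320$)
$p q + 129 = 320 \cdot 25 + 129 = 8000 + 129 = 8129$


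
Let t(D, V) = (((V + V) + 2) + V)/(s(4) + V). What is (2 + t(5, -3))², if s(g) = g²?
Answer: 361/169 ≈ 2.1361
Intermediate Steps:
t(D, V) = (2 + 3*V)/(16 + V) (t(D, V) = (((V + V) + 2) + V)/(4² + V) = ((2*V + 2) + V)/(16 + V) = ((2 + 2*V) + V)/(16 + V) = (2 + 3*V)/(16 + V))
(2 + t(5, -3))² = (2 + (2 + 3*(-3))/(16 - 3))² = (2 + (2 - 9)/13)² = (2 + (1/13)*(-7))² = (2 - 7/13)² = (19/13)² = 361/169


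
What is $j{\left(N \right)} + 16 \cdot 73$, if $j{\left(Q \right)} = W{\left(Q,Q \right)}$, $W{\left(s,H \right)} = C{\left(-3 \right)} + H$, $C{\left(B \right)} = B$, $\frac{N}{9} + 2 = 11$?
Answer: $1246$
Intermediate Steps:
$N = 81$ ($N = -18 + 9 \cdot 11 = -18 + 99 = 81$)
$W{\left(s,H \right)} = -3 + H$
$j{\left(Q \right)} = -3 + Q$
$j{\left(N \right)} + 16 \cdot 73 = \left(-3 + 81\right) + 16 \cdot 73 = 78 + 1168 = 1246$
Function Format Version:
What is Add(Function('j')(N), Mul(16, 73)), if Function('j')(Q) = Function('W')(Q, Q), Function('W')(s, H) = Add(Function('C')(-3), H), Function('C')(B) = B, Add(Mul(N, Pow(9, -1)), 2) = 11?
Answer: 1246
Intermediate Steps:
N = 81 (N = Add(-18, Mul(9, 11)) = Add(-18, 99) = 81)
Function('W')(s, H) = Add(-3, H)
Function('j')(Q) = Add(-3, Q)
Add(Function('j')(N), Mul(16, 73)) = Add(Add(-3, 81), Mul(16, 73)) = Add(78, 1168) = 1246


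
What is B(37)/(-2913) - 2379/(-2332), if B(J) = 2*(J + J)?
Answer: 6584891/6793116 ≈ 0.96935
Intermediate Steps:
B(J) = 4*J (B(J) = 2*(2*J) = 4*J)
B(37)/(-2913) - 2379/(-2332) = (4*37)/(-2913) - 2379/(-2332) = 148*(-1/2913) - 2379*(-1/2332) = -148/2913 + 2379/2332 = 6584891/6793116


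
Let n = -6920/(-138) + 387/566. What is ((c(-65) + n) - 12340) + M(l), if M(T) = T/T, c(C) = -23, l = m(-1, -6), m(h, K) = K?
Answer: -480800485/39054 ≈ -12311.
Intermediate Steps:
l = -6
n = 1985063/39054 (n = -6920*(-1/138) + 387*(1/566) = 3460/69 + 387/566 = 1985063/39054 ≈ 50.829)
M(T) = 1
((c(-65) + n) - 12340) + M(l) = ((-23 + 1985063/39054) - 12340) + 1 = (1086821/39054 - 12340) + 1 = -480839539/39054 + 1 = -480800485/39054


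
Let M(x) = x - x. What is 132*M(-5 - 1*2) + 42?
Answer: 42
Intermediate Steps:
M(x) = 0
132*M(-5 - 1*2) + 42 = 132*0 + 42 = 0 + 42 = 42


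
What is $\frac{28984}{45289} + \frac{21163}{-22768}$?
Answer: $- \frac{298543395}{1031139952} \approx -0.28953$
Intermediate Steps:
$\frac{28984}{45289} + \frac{21163}{-22768} = 28984 \cdot \frac{1}{45289} + 21163 \left(- \frac{1}{22768}\right) = \frac{28984}{45289} - \frac{21163}{22768} = - \frac{298543395}{1031139952}$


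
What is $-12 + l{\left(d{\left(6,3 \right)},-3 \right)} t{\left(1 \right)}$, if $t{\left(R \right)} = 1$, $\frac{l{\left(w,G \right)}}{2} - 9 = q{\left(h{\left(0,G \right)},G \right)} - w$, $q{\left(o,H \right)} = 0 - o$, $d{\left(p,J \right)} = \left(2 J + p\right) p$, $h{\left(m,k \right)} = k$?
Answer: $-132$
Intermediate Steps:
$d{\left(p,J \right)} = p \left(p + 2 J\right)$ ($d{\left(p,J \right)} = \left(p + 2 J\right) p = p \left(p + 2 J\right)$)
$q{\left(o,H \right)} = - o$
$l{\left(w,G \right)} = 18 - 2 G - 2 w$ ($l{\left(w,G \right)} = 18 + 2 \left(- G - w\right) = 18 - \left(2 G + 2 w\right) = 18 - 2 G - 2 w$)
$-12 + l{\left(d{\left(6,3 \right)},-3 \right)} t{\left(1 \right)} = -12 + \left(18 - -6 - 2 \cdot 6 \left(6 + 2 \cdot 3\right)\right) 1 = -12 + \left(18 + 6 - 2 \cdot 6 \left(6 + 6\right)\right) 1 = -12 + \left(18 + 6 - 2 \cdot 6 \cdot 12\right) 1 = -12 + \left(18 + 6 - 144\right) 1 = -12 - 120 = -132$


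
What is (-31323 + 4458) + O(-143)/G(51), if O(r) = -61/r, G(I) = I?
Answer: -195926384/7293 ≈ -26865.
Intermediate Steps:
(-31323 + 4458) + O(-143)/G(51) = (-31323 + 4458) - 61/(-143)/51 = -26865 - 61*(-1/143)*(1/51) = -26865 + (61/143)*(1/51) = -26865 + 61/7293 = -195926384/7293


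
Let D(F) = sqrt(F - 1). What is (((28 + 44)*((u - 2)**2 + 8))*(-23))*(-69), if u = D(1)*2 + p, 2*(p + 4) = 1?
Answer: 4370598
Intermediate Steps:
p = -7/2 (p = -4 + (1/2)*1 = -4 + 1/2 = -7/2 ≈ -3.5000)
D(F) = sqrt(-1 + F)
u = -7/2 (u = sqrt(-1 + 1)*2 - 7/2 = sqrt(0)*2 - 7/2 = 0*2 - 7/2 = 0 - 7/2 = -7/2 ≈ -3.5000)
(((28 + 44)*((u - 2)**2 + 8))*(-23))*(-69) = (((28 + 44)*((-7/2 - 2)**2 + 8))*(-23))*(-69) = ((72*((-11/2)**2 + 8))*(-23))*(-69) = ((72*(121/4 + 8))*(-23))*(-69) = ((72*(153/4))*(-23))*(-69) = (2754*(-23))*(-69) = -63342*(-69) = 4370598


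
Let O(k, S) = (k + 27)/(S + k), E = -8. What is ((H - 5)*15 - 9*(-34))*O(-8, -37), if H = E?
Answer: -703/15 ≈ -46.867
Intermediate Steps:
H = -8
O(k, S) = (27 + k)/(S + k)
((H - 5)*15 - 9*(-34))*O(-8, -37) = ((-8 - 5)*15 - 9*(-34))*((27 - 8)/(-37 - 8)) = (-13*15 + 306)*(19/(-45)) = (-195 + 306)*(-1/45*19) = 111*(-19/45) = -703/15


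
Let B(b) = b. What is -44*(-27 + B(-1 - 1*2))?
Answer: 1320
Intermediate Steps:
-44*(-27 + B(-1 - 1*2)) = -44*(-27 + (-1 - 1*2)) = -44*(-27 + (-1 - 2)) = -44*(-27 - 3) = -44*(-30) = 1320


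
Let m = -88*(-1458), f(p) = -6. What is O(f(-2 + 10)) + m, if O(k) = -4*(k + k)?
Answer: 128352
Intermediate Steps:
O(k) = -8*k
m = 128304
O(f(-2 + 10)) + m = -8*(-6) + 128304 = 48 + 128304 = 128352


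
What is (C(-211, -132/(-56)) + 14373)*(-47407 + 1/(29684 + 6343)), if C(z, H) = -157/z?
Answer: -5179918609125680/7601697 ≈ -6.8142e+8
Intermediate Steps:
(C(-211, -132/(-56)) + 14373)*(-47407 + 1/(29684 + 6343)) = (-157/(-211) + 14373)*(-47407 + 1/(29684 + 6343)) = (-157*(-1/211) + 14373)*(-47407 + 1/36027) = (157/211 + 14373)*(-47407 + 1/36027) = (3032860/211)*(-1707931988/36027) = -5179918609125680/7601697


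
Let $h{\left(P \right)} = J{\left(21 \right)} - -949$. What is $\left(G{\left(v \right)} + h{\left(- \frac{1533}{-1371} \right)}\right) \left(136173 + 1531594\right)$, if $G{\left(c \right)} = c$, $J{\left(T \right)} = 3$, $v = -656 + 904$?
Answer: $2001320400$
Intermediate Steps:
$v = 248$
$h{\left(P \right)} = 952$ ($h{\left(P \right)} = 3 - -949 = 3 + 949 = 952$)
$\left(G{\left(v \right)} + h{\left(- \frac{1533}{-1371} \right)}\right) \left(136173 + 1531594\right) = \left(248 + 952\right) \left(136173 + 1531594\right) = 1200 \cdot 1667767 = 2001320400$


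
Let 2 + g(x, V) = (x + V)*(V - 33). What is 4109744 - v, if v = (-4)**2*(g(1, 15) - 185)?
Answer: 4117344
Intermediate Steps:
g(x, V) = -2 + (-33 + V)*(V + x) (g(x, V) = -2 + (x + V)*(V - 33) = -2 + (V + x)*(-33 + V) = -2 + (-33 + V)*(V + x))
v = -7600 (v = (-4)**2*((-2 + 15**2 - 33*15 - 33*1 + 15*1) - 185) = 16*((-2 + 225 - 495 - 33 + 15) - 185) = 16*(-290 - 185) = 16*(-475) = -7600)
4109744 - v = 4109744 - 1*(-7600) = 4109744 + 7600 = 4117344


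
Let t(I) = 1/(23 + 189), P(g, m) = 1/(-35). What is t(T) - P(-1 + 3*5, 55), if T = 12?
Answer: 247/7420 ≈ 0.033288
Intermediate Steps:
P(g, m) = -1/35
t(I) = 1/212
t(T) - P(-1 + 3*5, 55) = 1/212 - 1*(-1/35) = 1/212 + 1/35 = 247/7420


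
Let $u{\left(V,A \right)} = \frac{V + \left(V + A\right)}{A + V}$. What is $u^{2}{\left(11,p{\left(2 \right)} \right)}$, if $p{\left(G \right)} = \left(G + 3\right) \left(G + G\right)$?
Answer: $\frac{1764}{961} \approx 1.8356$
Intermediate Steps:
$p{\left(G \right)} = 2 G \left(3 + G\right)$ ($p{\left(G \right)} = \left(3 + G\right) 2 G = 2 G \left(3 + G\right)$)
$u{\left(V,A \right)} = \frac{A + 2 V}{A + V}$ ($u{\left(V,A \right)} = \frac{V + \left(A + V\right)}{A + V} = \frac{A + 2 V}{A + V}$)
$u^{2}{\left(11,p{\left(2 \right)} \right)} = \left(\frac{2 \cdot 2 \left(3 + 2\right) + 2 \cdot 11}{2 \cdot 2 \left(3 + 2\right) + 11}\right)^{2} = \left(\frac{2 \cdot 2 \cdot 5 + 22}{2 \cdot 2 \cdot 5 + 11}\right)^{2} = \left(\frac{20 + 22}{20 + 11}\right)^{2} = \left(\frac{1}{31} \cdot 42\right)^{2} = \left(\frac{42}{31}\right)^{2} = \frac{1764}{961}$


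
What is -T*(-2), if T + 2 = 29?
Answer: 54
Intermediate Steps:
T = 27 (T = -2 + 29 = 27)
-T*(-2) = -1*27*(-2) = -27*(-2) = 54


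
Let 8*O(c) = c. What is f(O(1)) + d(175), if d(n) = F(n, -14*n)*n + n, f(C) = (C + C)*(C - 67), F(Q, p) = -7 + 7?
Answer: 5065/32 ≈ 158.28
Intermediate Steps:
F(Q, p) = 0
O(c) = c/8
f(C) = 2*C*(-67 + C) (f(C) = (2*C)*(-67 + C) = 2*C*(-67 + C))
d(n) = n (d(n) = 0*n + n = 0 + n = n)
f(O(1)) + d(175) = 2*((⅛)*1)*(-67 + (⅛)*1) + 175 = 2*(⅛)*(-67 + ⅛) + 175 = 2*(⅛)*(-535/8) + 175 = -535/32 + 175 = 5065/32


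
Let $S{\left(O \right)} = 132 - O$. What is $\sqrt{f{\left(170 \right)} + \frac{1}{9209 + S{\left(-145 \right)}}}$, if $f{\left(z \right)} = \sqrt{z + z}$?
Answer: $\frac{\sqrt{1054 + 19996488 \sqrt{85}}}{3162} \approx 4.2941$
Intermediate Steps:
$f{\left(z \right)} = \sqrt{2} \sqrt{z}$ ($f{\left(z \right)} = \sqrt{2 z} = \sqrt{2} \sqrt{z}$)
$\sqrt{f{\left(170 \right)} + \frac{1}{9209 + S{\left(-145 \right)}}} = \sqrt{\sqrt{2} \sqrt{170} + \frac{1}{9209 + \left(132 - -145\right)}} = \sqrt{2 \sqrt{85} + \frac{1}{9209 + \left(132 + 145\right)}} = \sqrt{2 \sqrt{85} + \frac{1}{9209 + 277}} = \sqrt{2 \sqrt{85} + \frac{1}{9486}} = \sqrt{\frac{1}{9486} + 2 \sqrt{85}}$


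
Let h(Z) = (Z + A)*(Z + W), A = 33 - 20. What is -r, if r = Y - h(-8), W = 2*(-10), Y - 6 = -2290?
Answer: 2144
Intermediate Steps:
Y = -2284 (Y = 6 - 2290 = -2284)
A = 13
W = -20
h(Z) = (-20 + Z)*(13 + Z) (h(Z) = (Z + 13)*(Z - 20) = (13 + Z)*(-20 + Z) = (-20 + Z)*(13 + Z))
r = -2144 (r = -2284 - (-260 + (-8)**2 - 7*(-8)) = -2284 - (-260 + 64 + 56) = -2284 - 1*(-140) = -2284 + 140 = -2144)
-r = -1*(-2144) = 2144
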